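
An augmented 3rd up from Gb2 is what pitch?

The third takes the letter from G up to B.
An augmented third is 5 semitones; 5 semitones up from Gb2 gives B2.

B2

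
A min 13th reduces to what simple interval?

Take out an octave (7 from the number): 13 − 7 = 6.
That makes a minor thirteenth a compound minor sixth — an octave plus a minor sixth.

minor 6th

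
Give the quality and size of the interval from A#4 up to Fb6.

dd13

A to F spans six letter names (A-B-C-D-E-F), plus an octave: a thirteenth.
A#4 to Fb6 spans 18 semitones — three semitones narrower than the major thirteenth (21) — giving a doubly diminished thirteenth.
(Equivalently, a compound doubly diminished sixth: a doubly diminished sixth plus an octave.)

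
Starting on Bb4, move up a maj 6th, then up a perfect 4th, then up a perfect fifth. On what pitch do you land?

Up a major sixth from Bb4: G5 (9 semitones up).
Up a perfect fourth from G5: C6 (5 semitones up).
A perfect fifth up from C6 is G6.

G6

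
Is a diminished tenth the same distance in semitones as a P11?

No

A diminished tenth is 14 semitones but a perfect eleventh is 17 semitones — different sizes.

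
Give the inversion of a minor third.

Inverted interval numbers add to nine, so a third pairs with a sixth (3 + 6 = 9).
And minor becomes major under inversion, so we get a major sixth.

major sixth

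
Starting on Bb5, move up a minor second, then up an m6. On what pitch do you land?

Abb6

A minor second up from Bb5 is Cb6.
Up a minor sixth from Cb6: Abb6 (8 semitones up).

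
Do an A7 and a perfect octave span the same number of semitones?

Yes

An augmented seventh spans 12 semitones, and a perfect octave also spans 12 semitones — they're enharmonic.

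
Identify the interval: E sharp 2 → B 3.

d12

E to B spans five letter names (E-F-G-A-B), plus an octave — that makes it a twelfth of some quality.
E#2 to B3 spans 18 semitones — one semitone narrower than the perfect twelfth (19) — giving a diminished twelfth.
(Equivalently, a compound diminished fifth: a diminished fifth plus an octave.)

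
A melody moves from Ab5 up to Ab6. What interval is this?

perfect 8th

A to A is the same letter name, plus an octave, so the interval is some kind of octave.
Ab5 to Ab6 is 12 semitones, matching the perfect octave exactly, so the quality is perfect.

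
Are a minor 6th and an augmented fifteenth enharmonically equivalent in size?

No

A minor sixth spans 8 semitones; an augmented fifteenth spans 25 semitones. They differ by 17.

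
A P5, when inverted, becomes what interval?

The rule of nine gives the new number: 9 − 5 = 4, so a fifth becomes a fourth.
And perfect stays perfect under inversion, so we get a perfect fourth.

perfect 4th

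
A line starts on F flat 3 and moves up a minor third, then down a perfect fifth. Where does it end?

Up a minor third from Fb3: Abb3 (3 semitones up).
Down a perfect fifth from Abb3: Dbb3 (7 semitones down).

D double-flat 3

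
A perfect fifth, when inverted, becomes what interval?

perfect 4th

The rule of nine gives the new number: 9 − 5 = 4, so a fifth becomes a fourth.
Quality inverts too: perfect stays perfect. That makes the inversion a perfect fourth.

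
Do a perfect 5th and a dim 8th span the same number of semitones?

7 semitones (perfect fifth) vs 11 semitones (diminished octave): not equal.

No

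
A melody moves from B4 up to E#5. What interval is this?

augmented 4th

B to E spans four letter names (B-C-D-E), so the interval is some kind of fourth.
B4 to E#5 spans 6 semitones — one semitone wider than the perfect fourth (5) — giving an augmented fourth.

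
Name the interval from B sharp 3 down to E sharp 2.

perfect twelfth

Descending from B#3 to E#2 is the same interval as ascending E#2 to B#3.
E to B spans five letter names (E-F-G-A-B), plus an octave, so the interval is some kind of twelfth.
E#2 to B#3 is 19 semitones, matching the perfect twelfth exactly, so the quality is perfect.
(Equivalently, a compound perfect fifth: a perfect fifth plus an octave.)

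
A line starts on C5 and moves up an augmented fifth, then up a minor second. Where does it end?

Up an augmented fifth from C5: G#5 (8 semitones up).
Up a minor second from G#5: A5 (1 semitone up).

A5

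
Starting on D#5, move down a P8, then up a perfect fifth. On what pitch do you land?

A#4

D#5 down a perfect octave → D#4 (12 semitones).
Up a perfect fifth from D#4: A#4 (7 semitones up).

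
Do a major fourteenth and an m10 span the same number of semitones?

No

23 semitones (major fourteenth) vs 15 semitones (minor tenth): not equal.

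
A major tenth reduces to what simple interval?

major 3rd

Take out an octave (7 from the number): 10 − 7 = 3.
So a major tenth is an octave plus a major third. The quality is unchanged.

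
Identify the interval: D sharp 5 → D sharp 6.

perfect 8th

D to D is the same letter name, plus an octave, so the interval is some kind of octave.
The perfect octave spans 12 semitones, and D#5 to D#6 is exactly 12 semitones — so this is a perfect octave.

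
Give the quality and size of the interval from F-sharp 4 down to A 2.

Descending from F#4 to A2 is the same interval as ascending A2 to F#4.
A to F spans six letter names (A-B-C-D-E-F), plus an octave — that makes it a thirteenth of some quality.
A2 to F#4 is 21 semitones, matching the major thirteenth exactly, so the quality is major.
(Equivalently, a compound major sixth: a major sixth plus an octave.)

M13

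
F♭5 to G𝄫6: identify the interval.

minor ninth

F to G spans two letter names (F-G), plus an octave, so the interval is some kind of ninth.
At 13 semitones, Fb5→Gbb6 falls one short of a major ninth: minor.
(Equivalently, a compound minor second: a minor second plus an octave.)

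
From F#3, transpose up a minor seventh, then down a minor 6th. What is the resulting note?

Up a minor seventh from F#3: E4 (10 semitones up).
E4 down a minor sixth → G#3 (8 semitones).

G#3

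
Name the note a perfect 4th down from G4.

The fourth takes the letter from G down to D.
A perfect fourth spans 5 semitones, so from G4 the target pitch is D4.

D4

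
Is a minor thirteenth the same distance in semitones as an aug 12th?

Yes

A minor thirteenth spans 20 semitones, and an augmented twelfth also spans 20 semitones — they're enharmonic.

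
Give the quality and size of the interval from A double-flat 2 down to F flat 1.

Descending from Abb2 to Fb1 is the same interval as ascending Fb1 to Abb2.
F to A spans three letter names (F-G-A), plus an octave: a tenth.
At 15 semitones, Fb1→Abb2 falls one short of a major tenth: minor.
(Equivalently, a compound minor third: a minor third plus an octave.)

m10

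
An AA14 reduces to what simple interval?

Take out an octave (7 from the number): 14 − 7 = 7.
That makes a doubly augmented fourteenth a compound doubly augmented seventh — an octave plus a doubly augmented seventh.

AA7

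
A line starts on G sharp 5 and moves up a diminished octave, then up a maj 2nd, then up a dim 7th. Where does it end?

A diminished octave up from G#5 is G6.
Up a major second from G6: A6 (2 semitones up).
A diminished seventh up from A6 is Gb7.

G flat 7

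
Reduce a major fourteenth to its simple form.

Take out an octave (7 from the number): 14 − 7 = 7.
So a major fourteenth is an octave plus a major seventh. The quality is unchanged.

major 7th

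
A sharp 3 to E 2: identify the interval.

augmented 11th

Descending from A#3 to E2 is the same interval as ascending E2 to A#3.
E to A spans four letter names (E-F-G-A), plus an octave — that makes it an eleventh of some quality.
E2 to A#3 spans 18 semitones — one semitone wider than the perfect eleventh (17) — giving an augmented eleventh.
(Equivalently, a compound augmented fourth: an augmented fourth plus an octave.)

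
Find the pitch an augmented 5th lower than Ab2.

Five letter names down from A: D.
Moving 8 semitones down from Ab2 (the size of an augmented fifth) reaches Dbb2.

Dbb2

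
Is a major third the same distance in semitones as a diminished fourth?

Yes

Both span 4 semitones: a major third and a diminished fourth are the same chromatic distance.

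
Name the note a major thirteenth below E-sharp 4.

G-sharp 2

Counting six letter names plus an octave down from E lands on G.
A major thirteenth spans 21 semitones, so from E#4 the target pitch is G#2.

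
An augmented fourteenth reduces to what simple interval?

A7

Subtracting seven from the interval number removes an octave: 14 − 7 = 7.
Quality carries through unchanged, so the simple form is an augmented seventh.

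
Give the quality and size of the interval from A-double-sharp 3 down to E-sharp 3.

Descending from A##3 to E#3 is the same interval as ascending E#3 to A##3.
E to A spans four letter names (E-F-G-A), so the interval is some kind of fourth.
A perfect fourth would be 5 semitones; E#3 to A##3 is 6, one semitone wider, so the interval is augmented.

A4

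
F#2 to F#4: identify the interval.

F to F is the same letter name, plus 2 octaves: a fifteenth.
Counting semitones, F#2→F#4 is 24, which is the perfect fifteenth.
(Equivalently, a compound perfect octave: a perfect octave plus an octave.)

perfect 15th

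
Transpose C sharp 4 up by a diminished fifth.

Counting five letter names up from C lands on G.
Moving 6 semitones up from C#4 (the size of a diminished fifth) reaches G4.

G 4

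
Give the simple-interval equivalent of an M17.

major third

Take out 2 octaves (14 from the number): 17 − 14 = 3.
That makes a major seventeenth a compound major third — 2 octaves plus a major third.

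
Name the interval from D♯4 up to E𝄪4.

D to E spans two letter names (D-E): a second.
The major second is 2 semitones; here we have 3, one semitone wider: augmented.

augmented 2nd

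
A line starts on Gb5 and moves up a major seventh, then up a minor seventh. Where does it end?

Gb5 up a major seventh → F6 (11 semitones).
A minor seventh up from F6 is Eb7.

Eb7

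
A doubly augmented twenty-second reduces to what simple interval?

Subtracting seven from the interval number removes an octave: 22 − 14 = 8.
Quality carries through unchanged, so the simple form is a doubly augmented octave.

AA8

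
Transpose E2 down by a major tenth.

Three letters down from E (plus an octave) reaches C.
Moving 16 semitones down from E2 (the size of a major tenth) reaches C1.

C1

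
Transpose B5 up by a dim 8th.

Bb6

For an octave the letter name doesn't change: still B, an octave up.
Moving 11 semitones up from B5 (the size of a diminished octave) reaches Bb6.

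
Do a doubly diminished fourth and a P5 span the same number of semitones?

No

A doubly diminished fourth spans 3 semitones; a perfect fifth spans 7 semitones. They differ by 4.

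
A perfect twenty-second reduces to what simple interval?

Take out 2 octaves (14 from the number): 22 − 14 = 8.
Quality carries through unchanged, so the simple form is a perfect octave.

perfect 8th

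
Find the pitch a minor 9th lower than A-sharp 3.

The ninth's letter: A down two letter names plus an octave → G.
Moving 13 semitones down from A#3 (the size of a minor ninth) reaches G##2.

G-double-sharp 2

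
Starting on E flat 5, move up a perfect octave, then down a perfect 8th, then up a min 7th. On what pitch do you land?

Up a perfect octave from Eb5: Eb6 (12 semitones up).
Eb6 down a perfect octave → Eb5 (12 semitones).
Eb5 up a minor seventh → Db6 (10 semitones).

D flat 6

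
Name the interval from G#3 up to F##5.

major fourteenth

G to F spans seven letter names (G-A-B-C-D-E-F), plus an octave — that makes it a fourteenth of some quality.
The major fourteenth spans 23 semitones, and G#3 to F##5 is exactly 23 semitones — so this is a major fourteenth.
(Equivalently, a compound major seventh: a major seventh plus an octave.)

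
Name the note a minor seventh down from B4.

The seventh takes the letter from B down to C.
Moving 10 semitones down from B4 (the size of a minor seventh) reaches C#4.

C#4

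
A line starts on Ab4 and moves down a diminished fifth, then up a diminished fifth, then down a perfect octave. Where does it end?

Ab3

A diminished fifth down from Ab4 is D4.
Up a diminished fifth from D4: Ab4 (6 semitones up).
Ab4 down a perfect octave → Ab3 (12 semitones).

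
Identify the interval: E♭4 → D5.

E to D spans seven letter names (E-F-G-A-B-C-D): a seventh.
The major seventh spans 11 semitones, and Eb4 to D5 is exactly 11 semitones — so this is a major seventh.

major seventh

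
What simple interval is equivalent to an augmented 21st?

Each octave removed subtracts seven from the number: 21 − 14 = 7.
That makes an augmented twenty-first a compound augmented seventh — 2 octaves plus an augmented seventh.

A7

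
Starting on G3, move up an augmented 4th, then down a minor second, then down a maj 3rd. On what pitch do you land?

G3 up an augmented fourth → C#4 (6 semitones).
Down a minor second from C#4: B#3 (1 semitone down).
B#3 down a major third → G#3 (4 semitones).

G#3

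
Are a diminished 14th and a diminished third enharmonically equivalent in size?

No

A diminished fourteenth is 21 semitones but a diminished third is 2 semitones — different sizes.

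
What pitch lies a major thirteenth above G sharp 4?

E sharp 6

The thirteenth's letter: G up six letter names plus an octave → E.
Moving 21 semitones up from G#4 (the size of a major thirteenth) reaches E#6.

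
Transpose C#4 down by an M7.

D3

Seven letter names down from C: D.
A major seventh is 11 semitones; 11 semitones down from C#4 gives D3.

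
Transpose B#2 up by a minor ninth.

Counting two letter names plus an octave up from B lands on C.
A minor ninth is 13 semitones; 13 semitones up from B#2 gives C#4.

C#4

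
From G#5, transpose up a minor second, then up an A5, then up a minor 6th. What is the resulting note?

Up a minor second from G#5: A5 (1 semitone up).
A5 up an augmented fifth → E#6 (8 semitones).
E#6 up a minor sixth → C#7 (8 semitones).

C#7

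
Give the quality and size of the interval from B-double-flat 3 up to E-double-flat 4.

B to E spans four letter names (B-C-D-E): a fourth.
Counting semitones, Bbb3→Ebb4 is 5, which is the perfect fourth.

perfect 4th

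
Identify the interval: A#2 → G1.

Descending from A#2 to G1 is the same interval as ascending G1 to A#2.
G to A spans two letter names (G-A), plus an octave — that makes it a ninth of some quality.
A major ninth would be 14 semitones; G1 to A#2 is 15, one semitone wider, so the interval is augmented.
(Equivalently, a compound augmented second: an augmented second plus an octave.)

augmented 9th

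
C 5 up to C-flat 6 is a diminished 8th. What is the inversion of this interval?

Interval numbers invert to sum to nine: 8 + 1 = 9, so an octave inverts to a unison.
And diminished becomes augmented under inversion, so we get an augmented unison.

A1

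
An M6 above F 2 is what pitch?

D 3

Counting six letter names up from F lands on D.
A major sixth is 9 semitones; 9 semitones up from F2 gives D3.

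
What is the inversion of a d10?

First reduce the compound diminished tenth to its simple form, a diminished third.
Inverted interval numbers add to nine, so a third pairs with a sixth (3 + 6 = 9).
The quality also flips — diminished becomes augmented — giving an augmented sixth.

augmented sixth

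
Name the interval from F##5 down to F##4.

perfect 8th

Descending from F##5 to F##4 is the same interval as ascending F##4 to F##5.
F to F is the same letter name, plus an octave: an octave.
The perfect octave spans 12 semitones, and F##4 to F##5 is exactly 12 semitones — so this is a perfect octave.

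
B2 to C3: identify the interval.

minor second

B to C spans two letter names (B-C) — that makes it a second of some quality.
At 1 semitone, B2→C3 falls one short of a major second: minor.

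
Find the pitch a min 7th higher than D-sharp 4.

C-sharp 5

Counting seven letter names up from D lands on C.
A minor seventh spans 10 semitones, so from D#4 the target pitch is C#5.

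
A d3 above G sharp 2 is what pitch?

B flat 2

Three letter names up from G: B.
A diminished third spans 2 semitones, so from G#2 the target pitch is Bb2.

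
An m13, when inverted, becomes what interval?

M3

First reduce the compound minor thirteenth to its simple form, a minor sixth.
The rule of nine gives the new number: 9 − 6 = 3, so a sixth becomes a third.
And minor becomes major under inversion, so we get a major third.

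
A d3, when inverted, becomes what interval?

The rule of nine gives the new number: 9 − 3 = 6, so a third becomes a sixth.
The quality also flips — diminished becomes augmented — giving an augmented sixth.

augmented 6th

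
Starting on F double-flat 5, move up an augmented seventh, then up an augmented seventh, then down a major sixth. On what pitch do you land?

F sharp 6

An augmented seventh up from Fbb5 is Eb6.
Up an augmented seventh from Eb6: D#7 (12 semitones up).
D#7 down a major sixth → F#6 (9 semitones).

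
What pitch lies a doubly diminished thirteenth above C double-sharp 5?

A flat 6

Six letters up from C (plus an octave) reaches A.
A doubly diminished thirteenth spans 18 semitones, so from C##5 the target pitch is Ab6.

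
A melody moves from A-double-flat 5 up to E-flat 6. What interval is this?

A to E spans five letter names (A-B-C-D-E), so the interval is some kind of fifth.
A perfect fifth would be 7 semitones; Abb5 to Eb6 is 8, one semitone wider, so the interval is augmented.

augmented fifth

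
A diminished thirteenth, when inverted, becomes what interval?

A3

First reduce the compound diminished thirteenth to its simple form, a diminished sixth.
Interval numbers invert to sum to nine: 6 + 3 = 9, so a sixth inverts to a third.
Quality inverts too: diminished becomes augmented. That makes the inversion an augmented third.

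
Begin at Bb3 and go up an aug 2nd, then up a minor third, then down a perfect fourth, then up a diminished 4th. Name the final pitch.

Eb4

Bb3 up an augmented second → C#4 (3 semitones).
C#4 up a minor third → E4 (3 semitones).
A perfect fourth down from E4 is B3.
Up a diminished fourth from B3: Eb4 (4 semitones up).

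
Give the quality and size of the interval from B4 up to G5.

m6

B to G spans six letter names (B-C-D-E-F-G), so the interval is some kind of sixth.
At 8 semitones, B4→G5 falls one short of a major sixth: minor.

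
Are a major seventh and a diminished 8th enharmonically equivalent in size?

A major seventh spans 11 semitones, and a diminished octave also spans 11 semitones — they're enharmonic.

Yes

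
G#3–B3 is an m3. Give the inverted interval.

M6

The rule of nine gives the new number: 9 − 3 = 6, so a third becomes a sixth.
The quality also flips — minor becomes major — giving a major sixth.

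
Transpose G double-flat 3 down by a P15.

A fifteenth keeps the letter name G, two octaves down from G.
A perfect fifteenth is 24 semitones; 24 semitones down from Gbb3 gives Gbb1.

G double-flat 1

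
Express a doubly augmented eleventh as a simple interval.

Subtracting seven from the interval number removes an octave: 11 − 7 = 4.
Quality carries through unchanged, so the simple form is a doubly augmented fourth.

doubly augmented 4th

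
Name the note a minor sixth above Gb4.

The sixth takes the letter from G up to E.
A minor sixth is 8 semitones; 8 semitones up from Gb4 gives Ebb5.

Ebb5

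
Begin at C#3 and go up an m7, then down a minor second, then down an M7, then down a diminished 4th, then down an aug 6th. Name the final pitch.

A1

C#3 up a minor seventh → B3 (10 semitones).
A minor second down from B3 is A#3.
A major seventh down from A#3 is B2.
Down a diminished fourth from B2: F##2 (4 semitones down).
An augmented sixth down from F##2 is A1.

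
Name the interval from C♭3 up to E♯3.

C to E spans three letter names (C-D-E): a third.
A major third would be 4 semitones; Cb3 to E#3 is 6, two semitones wider, so the interval is doubly augmented.

doubly augmented third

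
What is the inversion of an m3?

M6

Interval numbers invert to sum to nine: 3 + 6 = 9, so a third inverts to a sixth.
Quality inverts too: minor becomes major. That makes the inversion a major sixth.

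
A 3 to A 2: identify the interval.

perfect octave

Descending from A3 to A2 is the same interval as ascending A2 to A3.
A to A is the same letter name, plus an octave: an octave.
Counting semitones, A2→A3 is 12, which is the perfect octave.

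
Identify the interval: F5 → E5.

Descending from F5 to E5 is the same interval as ascending E5 to F5.
E to F spans two letter names (E-F): a second.
A major second would be 2 semitones, but E5 to F5 is 1 — one semitone narrower, making it a minor second.

minor second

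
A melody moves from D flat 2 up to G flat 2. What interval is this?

D to G spans four letter names (D-E-F-G), so the interval is some kind of fourth.
Counting semitones, Db2→Gb2 is 5, which is the perfect fourth.

perfect fourth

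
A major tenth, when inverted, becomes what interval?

First reduce the compound major tenth to its simple form, a major third.
Interval numbers invert to sum to nine: 3 + 6 = 9, so a third inverts to a sixth.
And major becomes minor under inversion, so we get a minor sixth.

minor 6th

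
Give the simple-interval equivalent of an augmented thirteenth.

Take out an octave (7 from the number): 13 − 7 = 6.
That makes an augmented thirteenth a compound augmented sixth — an octave plus an augmented sixth.

A6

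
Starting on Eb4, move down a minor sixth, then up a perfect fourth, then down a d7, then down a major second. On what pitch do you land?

C#3

Down a minor sixth from Eb4: G3 (8 semitones down).
Up a perfect fourth from G3: C4 (5 semitones up).
A diminished seventh down from C4 is D#3.
A major second down from D#3 is C#3.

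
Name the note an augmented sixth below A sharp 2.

The sixth takes the letter from A down to C.
An augmented sixth spans 10 semitones, so from A#2 the target pitch is C2.

C 2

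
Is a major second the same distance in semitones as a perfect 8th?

No

A major second is 2 semitones but a perfect octave is 12 semitones — different sizes.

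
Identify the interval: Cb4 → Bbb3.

Descending from Cb4 to Bbb3 is the same interval as ascending Bbb3 to Cb4.
B to C spans two letter names (B-C) — that makes it a second of some quality.
Bbb3 to Cb4 is 2 semitones, matching the major second exactly, so the quality is major.

major second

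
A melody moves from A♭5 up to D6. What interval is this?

A to D spans four letter names (A-B-C-D), so the interval is some kind of fourth.
Ab5 to D6 spans 6 semitones — one semitone wider than the perfect fourth (5) — giving an augmented fourth.

A4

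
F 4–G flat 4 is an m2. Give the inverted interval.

M7

Inverted interval numbers add to nine, so a second pairs with a seventh (2 + 7 = 9).
And minor becomes major under inversion, so we get a major seventh.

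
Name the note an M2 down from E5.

D5

The second takes the letter from E down to D.
A major second is 2 semitones; 2 semitones down from E5 gives D5.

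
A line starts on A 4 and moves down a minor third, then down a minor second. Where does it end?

E sharp 4

Down a minor third from A4: F#4 (3 semitones down).
Down a minor second from F#4: E#4 (1 semitone down).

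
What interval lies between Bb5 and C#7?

B to C spans two letter names (B-C), plus an octave: a ninth.
A major ninth would be 14 semitones; Bb5 to C#7 is 15, one semitone wider, so the interval is augmented.
(Equivalently, a compound augmented second: an augmented second plus an octave.)

augmented 9th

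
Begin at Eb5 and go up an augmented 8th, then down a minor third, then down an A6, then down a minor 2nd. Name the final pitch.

D5

An augmented octave up from Eb5 is E6.
A minor third down from E6 is C#6.
Down an augmented sixth from C#6: Eb5 (10 semitones down).
A minor second down from Eb5 is D5.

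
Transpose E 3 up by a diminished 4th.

Four letter names up from E: A.
A diminished fourth spans 4 semitones, so from E3 the target pitch is Ab3.

A-flat 3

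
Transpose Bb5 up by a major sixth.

G6

Counting six letter names up from B lands on G.
A major sixth is 9 semitones; 9 semitones up from Bb5 gives G6.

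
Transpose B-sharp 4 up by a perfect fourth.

Four letter names up from B: E.
Moving 5 semitones up from B#4 (the size of a perfect fourth) reaches E#5.

E-sharp 5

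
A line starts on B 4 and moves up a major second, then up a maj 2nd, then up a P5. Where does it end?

A sharp 5

B4 up a major second → C#5 (2 semitones).
C#5 up a major second → D#5 (2 semitones).
D#5 up a perfect fifth → A#5 (7 semitones).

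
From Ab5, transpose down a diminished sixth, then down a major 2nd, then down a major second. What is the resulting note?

A4

Ab5 down a diminished sixth → C#5 (7 semitones).
A major second down from C#5 is B4.
B4 down a major second → A4 (2 semitones).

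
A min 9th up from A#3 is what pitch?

The ninth's letter: A up two letter names plus an octave → B.
A minor ninth spans 13 semitones, so from A#3 the target pitch is B4.

B4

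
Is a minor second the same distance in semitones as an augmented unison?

Yes

Both span 1 semitone: a minor second and an augmented unison are the same chromatic distance.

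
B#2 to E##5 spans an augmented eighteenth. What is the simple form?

Take out 2 octaves (14 from the number): 18 − 14 = 4.
So an augmented eighteenth is 2 octaves plus an augmented fourth. The quality is unchanged.

A4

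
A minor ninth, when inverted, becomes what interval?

First reduce the compound minor ninth to its simple form, a minor second.
Interval numbers invert to sum to nine: 2 + 7 = 9, so a second inverts to a seventh.
Quality inverts too: minor becomes major. That makes the inversion a major seventh.

major 7th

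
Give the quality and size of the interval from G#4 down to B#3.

Descending from G#4 to B#3 is the same interval as ascending B#3 to G#4.
B to G spans six letter names (B-C-D-E-F-G) — that makes it a sixth of some quality.
At 8 semitones, B#3→G#4 falls one short of a major sixth: minor.

m6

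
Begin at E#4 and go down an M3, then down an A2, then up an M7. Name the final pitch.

A4

Down a major third from E#4: C#4 (4 semitones down).
An augmented second down from C#4 is Bb3.
Bb3 up a major seventh → A4 (11 semitones).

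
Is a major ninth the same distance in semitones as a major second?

No

A major ninth is 14 semitones but a major second is 2 semitones — different sizes.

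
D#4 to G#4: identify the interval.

D to G spans four letter names (D-E-F-G): a fourth.
D#4 to G#4 is 5 semitones, matching the perfect fourth exactly, so the quality is perfect.

perfect 4th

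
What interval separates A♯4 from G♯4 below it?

Descending from A#4 to G#4 is the same interval as ascending G#4 to A#4.
G to A spans two letter names (G-A): a second.
Counting semitones, G#4→A#4 is 2, which is the major second.

major second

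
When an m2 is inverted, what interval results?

M7

Interval numbers invert to sum to nine: 2 + 7 = 9, so a second inverts to a seventh.
The quality also flips — minor becomes major — giving a major seventh.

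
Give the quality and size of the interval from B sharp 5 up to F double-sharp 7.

B to F spans five letter names (B-C-D-E-F), plus an octave: a twelfth.
The perfect twelfth spans 19 semitones, and B#5 to F##7 is exactly 19 semitones — so this is a perfect twelfth.
(Equivalently, a compound perfect fifth: a perfect fifth plus an octave.)

perfect twelfth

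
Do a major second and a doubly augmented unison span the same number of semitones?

A major second = 2 semitones = a doubly augmented unison; enharmonically equal.

Yes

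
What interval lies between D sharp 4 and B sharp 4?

M6

D to B spans six letter names (D-E-F-G-A-B) — that makes it a sixth of some quality.
D#4 to B#4 is 9 semitones, matching the major sixth exactly, so the quality is major.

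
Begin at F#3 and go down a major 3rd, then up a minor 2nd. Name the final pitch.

Eb3

A major third down from F#3 is D3.
D3 up a minor second → Eb3 (1 semitone).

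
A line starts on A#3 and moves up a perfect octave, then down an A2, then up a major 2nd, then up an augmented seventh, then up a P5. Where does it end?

D##6

A#3 up a perfect octave → A#4 (12 semitones).
Down an augmented second from A#4: G4 (3 semitones down).
A major second up from G4 is A4.
A4 up an augmented seventh → G##5 (12 semitones).
A perfect fifth up from G##5 is D##6.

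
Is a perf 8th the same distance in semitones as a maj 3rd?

12 semitones (perfect octave) vs 4 semitones (major third): not equal.

No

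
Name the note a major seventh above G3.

F#4

Seven letter names up from G: F.
A major seventh is 11 semitones; 11 semitones up from G3 gives F#4.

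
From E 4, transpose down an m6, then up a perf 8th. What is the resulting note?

A minor sixth down from E4 is G#3.
A perfect octave up from G#3 is G#4.

G sharp 4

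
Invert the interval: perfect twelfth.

First reduce the compound perfect twelfth to its simple form, a perfect fifth.
Interval numbers invert to sum to nine: 5 + 4 = 9, so a fifth inverts to a fourth.
Quality inverts too: perfect stays perfect. That makes the inversion a perfect fourth.

P4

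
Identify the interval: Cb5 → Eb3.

Descending from Cb5 to Eb3 is the same interval as ascending Eb3 to Cb5.
E to C spans six letter names (E-F-G-A-B-C), plus an octave — that makes it a thirteenth of some quality.
A major thirteenth would be 21 semitones, but Eb3 to Cb5 is 20 — one semitone narrower, making it a minor thirteenth.
(Equivalently, a compound minor sixth: a minor sixth plus an octave.)

m13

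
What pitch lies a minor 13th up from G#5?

E7

Six letters up from G (plus an octave) reaches E.
A minor thirteenth is 20 semitones; 20 semitones up from G#5 gives E7.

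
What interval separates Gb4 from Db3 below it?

Descending from Gb4 to Db3 is the same interval as ascending Db3 to Gb4.
D to G spans four letter names (D-E-F-G), plus an octave, so the interval is some kind of eleventh.
The perfect eleventh spans 17 semitones, and Db3 to Gb4 is exactly 17 semitones — so this is a perfect eleventh.
(Equivalently, a compound perfect fourth: a perfect fourth plus an octave.)

P11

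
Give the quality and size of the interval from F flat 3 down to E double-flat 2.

major ninth

Descending from Fb3 to Ebb2 is the same interval as ascending Ebb2 to Fb3.
E to F spans two letter names (E-F), plus an octave, so the interval is some kind of ninth.
The major ninth spans 14 semitones, and Ebb2 to Fb3 is exactly 14 semitones — so this is a major ninth.
(Equivalently, a compound major second: a major second plus an octave.)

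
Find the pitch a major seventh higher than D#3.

Counting seven letter names up from D lands on C.
Moving 11 semitones up from D#3 (the size of a major seventh) reaches C##4.

C##4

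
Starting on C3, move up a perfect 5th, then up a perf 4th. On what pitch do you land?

C4

A perfect fifth up from C3 is G3.
Up a perfect fourth from G3: C4 (5 semitones up).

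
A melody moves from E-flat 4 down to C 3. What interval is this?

Descending from Eb4 to C3 is the same interval as ascending C3 to Eb4.
C to E spans three letter names (C-D-E), plus an octave: a tenth.
At 15 semitones, C3→Eb4 falls one short of a major tenth: minor.
(Equivalently, a compound minor third: a minor third plus an octave.)

minor 10th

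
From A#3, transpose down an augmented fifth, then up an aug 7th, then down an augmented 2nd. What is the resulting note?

An augmented fifth down from A#3 is D3.
An augmented seventh up from D3 is C##4.
An augmented second down from C##4 is B3.

B3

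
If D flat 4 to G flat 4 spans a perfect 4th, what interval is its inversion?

P5

Interval numbers invert to sum to nine: 4 + 5 = 9, so a fourth inverts to a fifth.
The quality also flips — perfect stays perfect — giving a perfect fifth.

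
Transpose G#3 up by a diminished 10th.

Bb4

The tenth's letter: G up three letter names plus an octave → B.
A diminished tenth is 14 semitones; 14 semitones up from G#3 gives Bb4.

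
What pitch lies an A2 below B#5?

A5

Two letter names down from B: A.
Moving 3 semitones down from B#5 (the size of an augmented second) reaches A5.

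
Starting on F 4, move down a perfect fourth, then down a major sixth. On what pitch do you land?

Down a perfect fourth from F4: C4 (5 semitones down).
Down a major sixth from C4: Eb3 (9 semitones down).

E flat 3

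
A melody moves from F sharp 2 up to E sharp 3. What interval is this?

M7

F to E spans seven letter names (F-G-A-B-C-D-E): a seventh.
The major seventh spans 11 semitones, and F#2 to E#3 is exactly 11 semitones — so this is a major seventh.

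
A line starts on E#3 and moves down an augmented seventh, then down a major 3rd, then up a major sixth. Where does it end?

An augmented seventh down from E#3 is F2.
Down a major third from F2: Db2 (4 semitones down).
Db2 up a major sixth → Bb2 (9 semitones).

Bb2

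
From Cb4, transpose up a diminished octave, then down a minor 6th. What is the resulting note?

Ebb4

Cb4 up a diminished octave → Cbb5 (11 semitones).
Down a minor sixth from Cbb5: Ebb4 (8 semitones down).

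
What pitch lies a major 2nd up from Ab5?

Bb5

The second takes the letter from A up to B.
Moving 2 semitones up from Ab5 (the size of a major second) reaches Bb5.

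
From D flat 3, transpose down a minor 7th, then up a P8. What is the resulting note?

A minor seventh down from Db3 is Eb2.
A perfect octave up from Eb2 is Eb3.

E flat 3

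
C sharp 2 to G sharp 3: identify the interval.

C to G spans five letter names (C-D-E-F-G), plus an octave, so the interval is some kind of twelfth.
Counting semitones, C#2→G#3 is 19, which is the perfect twelfth.
(Equivalently, a compound perfect fifth: a perfect fifth plus an octave.)

perfect twelfth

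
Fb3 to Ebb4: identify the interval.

F to E spans seven letter names (F-G-A-B-C-D-E): a seventh.
At 10 semitones, Fb3→Ebb4 falls one short of a major seventh: minor.

minor 7th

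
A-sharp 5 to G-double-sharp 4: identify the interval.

Descending from A#5 to G##4 is the same interval as ascending G##4 to A#5.
G to A spans two letter names (G-A), plus an octave: a ninth.
A major ninth would be 14 semitones, but G##4 to A#5 is 13 — one semitone narrower, making it a minor ninth.
(Equivalently, a compound minor second: a minor second plus an octave.)

minor 9th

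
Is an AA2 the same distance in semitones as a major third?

Yes

A doubly augmented second spans 4 semitones, and a major third also spans 4 semitones — they're enharmonic.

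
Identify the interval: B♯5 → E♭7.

doubly diminished eleventh

B to E spans four letter names (B-C-D-E), plus an octave: an eleventh.
The perfect eleventh is 17 semitones; here we have 15, two semitones narrower: doubly diminished.
(Equivalently, a compound doubly diminished fourth: a doubly diminished fourth plus an octave.)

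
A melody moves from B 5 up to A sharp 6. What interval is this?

B to A spans seven letter names (B-C-D-E-F-G-A), so the interval is some kind of seventh.
The major seventh spans 11 semitones, and B5 to A#6 is exactly 11 semitones — so this is a major seventh.

major seventh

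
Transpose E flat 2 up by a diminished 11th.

A double-flat 3

Four letters up from E (plus an octave) reaches A.
Moving 16 semitones up from Eb2 (the size of a diminished eleventh) reaches Abb3.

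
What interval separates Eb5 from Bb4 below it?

Descending from Eb5 to Bb4 is the same interval as ascending Bb4 to Eb5.
B to E spans four letter names (B-C-D-E) — that makes it a fourth of some quality.
Counting semitones, Bb4→Eb5 is 5, which is the perfect fourth.

perfect 4th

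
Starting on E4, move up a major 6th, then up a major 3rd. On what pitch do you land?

Up a major sixth from E4: C#5 (9 semitones up).
Up a major third from C#5: E#5 (4 semitones up).

E#5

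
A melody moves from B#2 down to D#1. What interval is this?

Descending from B#2 to D#1 is the same interval as ascending D#1 to B#2.
D to B spans six letter names (D-E-F-G-A-B), plus an octave: a thirteenth.
Counting semitones, D#1→B#2 is 21, which is the major thirteenth.
(Equivalently, a compound major sixth: a major sixth plus an octave.)

major 13th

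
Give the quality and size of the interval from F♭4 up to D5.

F to D spans six letter names (F-G-A-B-C-D): a sixth.
A major sixth would be 9 semitones; Fb4 to D5 is 10, one semitone wider, so the interval is augmented.

augmented 6th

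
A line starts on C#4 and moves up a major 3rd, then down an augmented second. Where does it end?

C#4 up a major third → E#4 (4 semitones).
An augmented second down from E#4 is D4.

D4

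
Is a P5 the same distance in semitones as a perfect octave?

No

7 semitones (perfect fifth) vs 12 semitones (perfect octave): not equal.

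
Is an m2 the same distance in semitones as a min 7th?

A minor second spans 1 semitone; a minor seventh spans 10 semitones. They differ by 9.

No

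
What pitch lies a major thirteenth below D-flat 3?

Counting six letter names plus an octave down from D lands on F.
Moving 21 semitones down from Db3 (the size of a major thirteenth) reaches Fb1.

F-flat 1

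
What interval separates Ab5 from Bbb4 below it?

Descending from Ab5 to Bbb4 is the same interval as ascending Bbb4 to Ab5.
B to A spans seven letter names (B-C-D-E-F-G-A): a seventh.
Counting semitones, Bbb4→Ab5 is 11, which is the major seventh.

major 7th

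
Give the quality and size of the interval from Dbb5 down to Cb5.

Descending from Dbb5 to Cb5 is the same interval as ascending Cb5 to Dbb5.
C to D spans two letter names (C-D), so the interval is some kind of second.
A major second would be 2 semitones, but Cb5 to Dbb5 is 1 — one semitone narrower, making it a minor second.

minor 2nd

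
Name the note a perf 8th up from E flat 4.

E flat 5

An octave keeps the letter name E, an octave up from E.
A perfect octave is 12 semitones; 12 semitones up from Eb4 gives Eb5.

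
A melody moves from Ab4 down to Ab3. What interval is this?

Descending from Ab4 to Ab3 is the same interval as ascending Ab3 to Ab4.
A to A is the same letter name, plus an octave — that makes it an octave of some quality.
Ab3 to Ab4 is 12 semitones, matching the perfect octave exactly, so the quality is perfect.

perfect 8th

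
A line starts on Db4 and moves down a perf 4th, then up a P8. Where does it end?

Ab4

Down a perfect fourth from Db4: Ab3 (5 semitones down).
Ab3 up a perfect octave → Ab4 (12 semitones).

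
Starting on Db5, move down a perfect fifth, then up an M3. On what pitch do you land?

Bb4

A perfect fifth down from Db5 is Gb4.
Up a major third from Gb4: Bb4 (4 semitones up).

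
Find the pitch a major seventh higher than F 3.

Seven letter names up from F: E.
Moving 11 semitones up from F3 (the size of a major seventh) reaches E4.

E 4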